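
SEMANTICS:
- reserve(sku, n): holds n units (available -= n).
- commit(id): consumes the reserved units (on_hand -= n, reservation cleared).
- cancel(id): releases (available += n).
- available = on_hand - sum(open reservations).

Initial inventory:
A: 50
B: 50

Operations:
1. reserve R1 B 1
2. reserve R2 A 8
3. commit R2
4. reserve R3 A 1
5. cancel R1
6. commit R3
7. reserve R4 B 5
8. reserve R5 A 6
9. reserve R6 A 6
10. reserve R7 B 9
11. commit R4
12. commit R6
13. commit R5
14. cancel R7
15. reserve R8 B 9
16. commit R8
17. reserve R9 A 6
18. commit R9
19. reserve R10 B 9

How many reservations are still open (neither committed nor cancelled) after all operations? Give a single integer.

Step 1: reserve R1 B 1 -> on_hand[A=50 B=50] avail[A=50 B=49] open={R1}
Step 2: reserve R2 A 8 -> on_hand[A=50 B=50] avail[A=42 B=49] open={R1,R2}
Step 3: commit R2 -> on_hand[A=42 B=50] avail[A=42 B=49] open={R1}
Step 4: reserve R3 A 1 -> on_hand[A=42 B=50] avail[A=41 B=49] open={R1,R3}
Step 5: cancel R1 -> on_hand[A=42 B=50] avail[A=41 B=50] open={R3}
Step 6: commit R3 -> on_hand[A=41 B=50] avail[A=41 B=50] open={}
Step 7: reserve R4 B 5 -> on_hand[A=41 B=50] avail[A=41 B=45] open={R4}
Step 8: reserve R5 A 6 -> on_hand[A=41 B=50] avail[A=35 B=45] open={R4,R5}
Step 9: reserve R6 A 6 -> on_hand[A=41 B=50] avail[A=29 B=45] open={R4,R5,R6}
Step 10: reserve R7 B 9 -> on_hand[A=41 B=50] avail[A=29 B=36] open={R4,R5,R6,R7}
Step 11: commit R4 -> on_hand[A=41 B=45] avail[A=29 B=36] open={R5,R6,R7}
Step 12: commit R6 -> on_hand[A=35 B=45] avail[A=29 B=36] open={R5,R7}
Step 13: commit R5 -> on_hand[A=29 B=45] avail[A=29 B=36] open={R7}
Step 14: cancel R7 -> on_hand[A=29 B=45] avail[A=29 B=45] open={}
Step 15: reserve R8 B 9 -> on_hand[A=29 B=45] avail[A=29 B=36] open={R8}
Step 16: commit R8 -> on_hand[A=29 B=36] avail[A=29 B=36] open={}
Step 17: reserve R9 A 6 -> on_hand[A=29 B=36] avail[A=23 B=36] open={R9}
Step 18: commit R9 -> on_hand[A=23 B=36] avail[A=23 B=36] open={}
Step 19: reserve R10 B 9 -> on_hand[A=23 B=36] avail[A=23 B=27] open={R10}
Open reservations: ['R10'] -> 1

Answer: 1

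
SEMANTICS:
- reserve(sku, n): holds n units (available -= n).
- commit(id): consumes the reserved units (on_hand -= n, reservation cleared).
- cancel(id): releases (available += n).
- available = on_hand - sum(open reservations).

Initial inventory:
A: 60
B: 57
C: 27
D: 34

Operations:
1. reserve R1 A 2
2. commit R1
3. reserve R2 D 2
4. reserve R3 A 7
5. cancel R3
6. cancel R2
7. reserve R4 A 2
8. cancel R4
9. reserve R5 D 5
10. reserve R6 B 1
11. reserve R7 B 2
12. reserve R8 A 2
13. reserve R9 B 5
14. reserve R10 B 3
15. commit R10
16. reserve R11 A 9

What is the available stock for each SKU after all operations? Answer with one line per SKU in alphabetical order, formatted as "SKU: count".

Answer: A: 47
B: 46
C: 27
D: 29

Derivation:
Step 1: reserve R1 A 2 -> on_hand[A=60 B=57 C=27 D=34] avail[A=58 B=57 C=27 D=34] open={R1}
Step 2: commit R1 -> on_hand[A=58 B=57 C=27 D=34] avail[A=58 B=57 C=27 D=34] open={}
Step 3: reserve R2 D 2 -> on_hand[A=58 B=57 C=27 D=34] avail[A=58 B=57 C=27 D=32] open={R2}
Step 4: reserve R3 A 7 -> on_hand[A=58 B=57 C=27 D=34] avail[A=51 B=57 C=27 D=32] open={R2,R3}
Step 5: cancel R3 -> on_hand[A=58 B=57 C=27 D=34] avail[A=58 B=57 C=27 D=32] open={R2}
Step 6: cancel R2 -> on_hand[A=58 B=57 C=27 D=34] avail[A=58 B=57 C=27 D=34] open={}
Step 7: reserve R4 A 2 -> on_hand[A=58 B=57 C=27 D=34] avail[A=56 B=57 C=27 D=34] open={R4}
Step 8: cancel R4 -> on_hand[A=58 B=57 C=27 D=34] avail[A=58 B=57 C=27 D=34] open={}
Step 9: reserve R5 D 5 -> on_hand[A=58 B=57 C=27 D=34] avail[A=58 B=57 C=27 D=29] open={R5}
Step 10: reserve R6 B 1 -> on_hand[A=58 B=57 C=27 D=34] avail[A=58 B=56 C=27 D=29] open={R5,R6}
Step 11: reserve R7 B 2 -> on_hand[A=58 B=57 C=27 D=34] avail[A=58 B=54 C=27 D=29] open={R5,R6,R7}
Step 12: reserve R8 A 2 -> on_hand[A=58 B=57 C=27 D=34] avail[A=56 B=54 C=27 D=29] open={R5,R6,R7,R8}
Step 13: reserve R9 B 5 -> on_hand[A=58 B=57 C=27 D=34] avail[A=56 B=49 C=27 D=29] open={R5,R6,R7,R8,R9}
Step 14: reserve R10 B 3 -> on_hand[A=58 B=57 C=27 D=34] avail[A=56 B=46 C=27 D=29] open={R10,R5,R6,R7,R8,R9}
Step 15: commit R10 -> on_hand[A=58 B=54 C=27 D=34] avail[A=56 B=46 C=27 D=29] open={R5,R6,R7,R8,R9}
Step 16: reserve R11 A 9 -> on_hand[A=58 B=54 C=27 D=34] avail[A=47 B=46 C=27 D=29] open={R11,R5,R6,R7,R8,R9}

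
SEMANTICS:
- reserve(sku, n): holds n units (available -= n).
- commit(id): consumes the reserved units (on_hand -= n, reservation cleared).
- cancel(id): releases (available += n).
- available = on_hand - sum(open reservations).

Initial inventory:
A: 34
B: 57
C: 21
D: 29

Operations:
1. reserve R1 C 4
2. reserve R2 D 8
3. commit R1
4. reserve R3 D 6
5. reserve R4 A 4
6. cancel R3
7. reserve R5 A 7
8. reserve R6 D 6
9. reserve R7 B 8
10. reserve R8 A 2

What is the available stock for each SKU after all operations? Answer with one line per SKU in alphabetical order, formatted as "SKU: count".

Answer: A: 21
B: 49
C: 17
D: 15

Derivation:
Step 1: reserve R1 C 4 -> on_hand[A=34 B=57 C=21 D=29] avail[A=34 B=57 C=17 D=29] open={R1}
Step 2: reserve R2 D 8 -> on_hand[A=34 B=57 C=21 D=29] avail[A=34 B=57 C=17 D=21] open={R1,R2}
Step 3: commit R1 -> on_hand[A=34 B=57 C=17 D=29] avail[A=34 B=57 C=17 D=21] open={R2}
Step 4: reserve R3 D 6 -> on_hand[A=34 B=57 C=17 D=29] avail[A=34 B=57 C=17 D=15] open={R2,R3}
Step 5: reserve R4 A 4 -> on_hand[A=34 B=57 C=17 D=29] avail[A=30 B=57 C=17 D=15] open={R2,R3,R4}
Step 6: cancel R3 -> on_hand[A=34 B=57 C=17 D=29] avail[A=30 B=57 C=17 D=21] open={R2,R4}
Step 7: reserve R5 A 7 -> on_hand[A=34 B=57 C=17 D=29] avail[A=23 B=57 C=17 D=21] open={R2,R4,R5}
Step 8: reserve R6 D 6 -> on_hand[A=34 B=57 C=17 D=29] avail[A=23 B=57 C=17 D=15] open={R2,R4,R5,R6}
Step 9: reserve R7 B 8 -> on_hand[A=34 B=57 C=17 D=29] avail[A=23 B=49 C=17 D=15] open={R2,R4,R5,R6,R7}
Step 10: reserve R8 A 2 -> on_hand[A=34 B=57 C=17 D=29] avail[A=21 B=49 C=17 D=15] open={R2,R4,R5,R6,R7,R8}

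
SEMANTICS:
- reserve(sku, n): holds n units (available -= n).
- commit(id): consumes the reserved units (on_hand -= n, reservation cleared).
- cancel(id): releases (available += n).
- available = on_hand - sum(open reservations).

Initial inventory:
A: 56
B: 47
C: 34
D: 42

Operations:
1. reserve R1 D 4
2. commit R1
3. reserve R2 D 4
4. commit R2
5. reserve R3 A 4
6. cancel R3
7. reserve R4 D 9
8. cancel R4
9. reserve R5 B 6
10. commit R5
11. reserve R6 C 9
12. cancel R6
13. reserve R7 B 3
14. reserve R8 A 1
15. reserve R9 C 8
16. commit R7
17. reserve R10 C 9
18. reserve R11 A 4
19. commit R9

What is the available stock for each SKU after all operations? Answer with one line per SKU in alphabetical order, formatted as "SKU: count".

Answer: A: 51
B: 38
C: 17
D: 34

Derivation:
Step 1: reserve R1 D 4 -> on_hand[A=56 B=47 C=34 D=42] avail[A=56 B=47 C=34 D=38] open={R1}
Step 2: commit R1 -> on_hand[A=56 B=47 C=34 D=38] avail[A=56 B=47 C=34 D=38] open={}
Step 3: reserve R2 D 4 -> on_hand[A=56 B=47 C=34 D=38] avail[A=56 B=47 C=34 D=34] open={R2}
Step 4: commit R2 -> on_hand[A=56 B=47 C=34 D=34] avail[A=56 B=47 C=34 D=34] open={}
Step 5: reserve R3 A 4 -> on_hand[A=56 B=47 C=34 D=34] avail[A=52 B=47 C=34 D=34] open={R3}
Step 6: cancel R3 -> on_hand[A=56 B=47 C=34 D=34] avail[A=56 B=47 C=34 D=34] open={}
Step 7: reserve R4 D 9 -> on_hand[A=56 B=47 C=34 D=34] avail[A=56 B=47 C=34 D=25] open={R4}
Step 8: cancel R4 -> on_hand[A=56 B=47 C=34 D=34] avail[A=56 B=47 C=34 D=34] open={}
Step 9: reserve R5 B 6 -> on_hand[A=56 B=47 C=34 D=34] avail[A=56 B=41 C=34 D=34] open={R5}
Step 10: commit R5 -> on_hand[A=56 B=41 C=34 D=34] avail[A=56 B=41 C=34 D=34] open={}
Step 11: reserve R6 C 9 -> on_hand[A=56 B=41 C=34 D=34] avail[A=56 B=41 C=25 D=34] open={R6}
Step 12: cancel R6 -> on_hand[A=56 B=41 C=34 D=34] avail[A=56 B=41 C=34 D=34] open={}
Step 13: reserve R7 B 3 -> on_hand[A=56 B=41 C=34 D=34] avail[A=56 B=38 C=34 D=34] open={R7}
Step 14: reserve R8 A 1 -> on_hand[A=56 B=41 C=34 D=34] avail[A=55 B=38 C=34 D=34] open={R7,R8}
Step 15: reserve R9 C 8 -> on_hand[A=56 B=41 C=34 D=34] avail[A=55 B=38 C=26 D=34] open={R7,R8,R9}
Step 16: commit R7 -> on_hand[A=56 B=38 C=34 D=34] avail[A=55 B=38 C=26 D=34] open={R8,R9}
Step 17: reserve R10 C 9 -> on_hand[A=56 B=38 C=34 D=34] avail[A=55 B=38 C=17 D=34] open={R10,R8,R9}
Step 18: reserve R11 A 4 -> on_hand[A=56 B=38 C=34 D=34] avail[A=51 B=38 C=17 D=34] open={R10,R11,R8,R9}
Step 19: commit R9 -> on_hand[A=56 B=38 C=26 D=34] avail[A=51 B=38 C=17 D=34] open={R10,R11,R8}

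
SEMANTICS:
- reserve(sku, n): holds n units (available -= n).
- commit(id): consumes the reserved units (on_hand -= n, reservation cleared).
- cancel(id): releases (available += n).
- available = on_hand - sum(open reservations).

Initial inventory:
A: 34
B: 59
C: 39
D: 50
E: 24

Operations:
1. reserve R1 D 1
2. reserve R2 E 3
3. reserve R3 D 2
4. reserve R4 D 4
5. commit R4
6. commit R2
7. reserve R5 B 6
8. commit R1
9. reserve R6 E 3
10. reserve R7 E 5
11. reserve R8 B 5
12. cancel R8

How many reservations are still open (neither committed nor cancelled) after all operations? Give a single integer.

Answer: 4

Derivation:
Step 1: reserve R1 D 1 -> on_hand[A=34 B=59 C=39 D=50 E=24] avail[A=34 B=59 C=39 D=49 E=24] open={R1}
Step 2: reserve R2 E 3 -> on_hand[A=34 B=59 C=39 D=50 E=24] avail[A=34 B=59 C=39 D=49 E=21] open={R1,R2}
Step 3: reserve R3 D 2 -> on_hand[A=34 B=59 C=39 D=50 E=24] avail[A=34 B=59 C=39 D=47 E=21] open={R1,R2,R3}
Step 4: reserve R4 D 4 -> on_hand[A=34 B=59 C=39 D=50 E=24] avail[A=34 B=59 C=39 D=43 E=21] open={R1,R2,R3,R4}
Step 5: commit R4 -> on_hand[A=34 B=59 C=39 D=46 E=24] avail[A=34 B=59 C=39 D=43 E=21] open={R1,R2,R3}
Step 6: commit R2 -> on_hand[A=34 B=59 C=39 D=46 E=21] avail[A=34 B=59 C=39 D=43 E=21] open={R1,R3}
Step 7: reserve R5 B 6 -> on_hand[A=34 B=59 C=39 D=46 E=21] avail[A=34 B=53 C=39 D=43 E=21] open={R1,R3,R5}
Step 8: commit R1 -> on_hand[A=34 B=59 C=39 D=45 E=21] avail[A=34 B=53 C=39 D=43 E=21] open={R3,R5}
Step 9: reserve R6 E 3 -> on_hand[A=34 B=59 C=39 D=45 E=21] avail[A=34 B=53 C=39 D=43 E=18] open={R3,R5,R6}
Step 10: reserve R7 E 5 -> on_hand[A=34 B=59 C=39 D=45 E=21] avail[A=34 B=53 C=39 D=43 E=13] open={R3,R5,R6,R7}
Step 11: reserve R8 B 5 -> on_hand[A=34 B=59 C=39 D=45 E=21] avail[A=34 B=48 C=39 D=43 E=13] open={R3,R5,R6,R7,R8}
Step 12: cancel R8 -> on_hand[A=34 B=59 C=39 D=45 E=21] avail[A=34 B=53 C=39 D=43 E=13] open={R3,R5,R6,R7}
Open reservations: ['R3', 'R5', 'R6', 'R7'] -> 4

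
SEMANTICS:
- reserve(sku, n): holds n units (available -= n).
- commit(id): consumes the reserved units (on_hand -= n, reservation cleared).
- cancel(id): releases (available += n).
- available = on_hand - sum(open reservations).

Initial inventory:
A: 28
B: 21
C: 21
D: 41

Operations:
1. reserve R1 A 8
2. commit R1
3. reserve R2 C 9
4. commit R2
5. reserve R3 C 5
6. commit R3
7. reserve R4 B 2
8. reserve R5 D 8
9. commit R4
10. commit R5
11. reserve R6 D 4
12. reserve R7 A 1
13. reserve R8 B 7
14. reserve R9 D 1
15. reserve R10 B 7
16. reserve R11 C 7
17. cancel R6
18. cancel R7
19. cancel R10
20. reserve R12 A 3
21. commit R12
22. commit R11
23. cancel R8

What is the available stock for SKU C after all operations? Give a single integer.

Answer: 0

Derivation:
Step 1: reserve R1 A 8 -> on_hand[A=28 B=21 C=21 D=41] avail[A=20 B=21 C=21 D=41] open={R1}
Step 2: commit R1 -> on_hand[A=20 B=21 C=21 D=41] avail[A=20 B=21 C=21 D=41] open={}
Step 3: reserve R2 C 9 -> on_hand[A=20 B=21 C=21 D=41] avail[A=20 B=21 C=12 D=41] open={R2}
Step 4: commit R2 -> on_hand[A=20 B=21 C=12 D=41] avail[A=20 B=21 C=12 D=41] open={}
Step 5: reserve R3 C 5 -> on_hand[A=20 B=21 C=12 D=41] avail[A=20 B=21 C=7 D=41] open={R3}
Step 6: commit R3 -> on_hand[A=20 B=21 C=7 D=41] avail[A=20 B=21 C=7 D=41] open={}
Step 7: reserve R4 B 2 -> on_hand[A=20 B=21 C=7 D=41] avail[A=20 B=19 C=7 D=41] open={R4}
Step 8: reserve R5 D 8 -> on_hand[A=20 B=21 C=7 D=41] avail[A=20 B=19 C=7 D=33] open={R4,R5}
Step 9: commit R4 -> on_hand[A=20 B=19 C=7 D=41] avail[A=20 B=19 C=7 D=33] open={R5}
Step 10: commit R5 -> on_hand[A=20 B=19 C=7 D=33] avail[A=20 B=19 C=7 D=33] open={}
Step 11: reserve R6 D 4 -> on_hand[A=20 B=19 C=7 D=33] avail[A=20 B=19 C=7 D=29] open={R6}
Step 12: reserve R7 A 1 -> on_hand[A=20 B=19 C=7 D=33] avail[A=19 B=19 C=7 D=29] open={R6,R7}
Step 13: reserve R8 B 7 -> on_hand[A=20 B=19 C=7 D=33] avail[A=19 B=12 C=7 D=29] open={R6,R7,R8}
Step 14: reserve R9 D 1 -> on_hand[A=20 B=19 C=7 D=33] avail[A=19 B=12 C=7 D=28] open={R6,R7,R8,R9}
Step 15: reserve R10 B 7 -> on_hand[A=20 B=19 C=7 D=33] avail[A=19 B=5 C=7 D=28] open={R10,R6,R7,R8,R9}
Step 16: reserve R11 C 7 -> on_hand[A=20 B=19 C=7 D=33] avail[A=19 B=5 C=0 D=28] open={R10,R11,R6,R7,R8,R9}
Step 17: cancel R6 -> on_hand[A=20 B=19 C=7 D=33] avail[A=19 B=5 C=0 D=32] open={R10,R11,R7,R8,R9}
Step 18: cancel R7 -> on_hand[A=20 B=19 C=7 D=33] avail[A=20 B=5 C=0 D=32] open={R10,R11,R8,R9}
Step 19: cancel R10 -> on_hand[A=20 B=19 C=7 D=33] avail[A=20 B=12 C=0 D=32] open={R11,R8,R9}
Step 20: reserve R12 A 3 -> on_hand[A=20 B=19 C=7 D=33] avail[A=17 B=12 C=0 D=32] open={R11,R12,R8,R9}
Step 21: commit R12 -> on_hand[A=17 B=19 C=7 D=33] avail[A=17 B=12 C=0 D=32] open={R11,R8,R9}
Step 22: commit R11 -> on_hand[A=17 B=19 C=0 D=33] avail[A=17 B=12 C=0 D=32] open={R8,R9}
Step 23: cancel R8 -> on_hand[A=17 B=19 C=0 D=33] avail[A=17 B=19 C=0 D=32] open={R9}
Final available[C] = 0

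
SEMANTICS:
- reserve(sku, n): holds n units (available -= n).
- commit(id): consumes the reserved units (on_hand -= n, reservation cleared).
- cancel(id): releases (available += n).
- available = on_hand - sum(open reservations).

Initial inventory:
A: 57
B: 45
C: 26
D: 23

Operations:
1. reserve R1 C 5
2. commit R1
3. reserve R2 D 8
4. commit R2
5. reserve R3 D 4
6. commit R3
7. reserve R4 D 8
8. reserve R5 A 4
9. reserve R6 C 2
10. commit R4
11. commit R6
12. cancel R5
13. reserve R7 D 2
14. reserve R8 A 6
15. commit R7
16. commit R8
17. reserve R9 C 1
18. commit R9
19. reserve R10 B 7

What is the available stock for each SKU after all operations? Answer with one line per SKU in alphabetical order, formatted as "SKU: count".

Step 1: reserve R1 C 5 -> on_hand[A=57 B=45 C=26 D=23] avail[A=57 B=45 C=21 D=23] open={R1}
Step 2: commit R1 -> on_hand[A=57 B=45 C=21 D=23] avail[A=57 B=45 C=21 D=23] open={}
Step 3: reserve R2 D 8 -> on_hand[A=57 B=45 C=21 D=23] avail[A=57 B=45 C=21 D=15] open={R2}
Step 4: commit R2 -> on_hand[A=57 B=45 C=21 D=15] avail[A=57 B=45 C=21 D=15] open={}
Step 5: reserve R3 D 4 -> on_hand[A=57 B=45 C=21 D=15] avail[A=57 B=45 C=21 D=11] open={R3}
Step 6: commit R3 -> on_hand[A=57 B=45 C=21 D=11] avail[A=57 B=45 C=21 D=11] open={}
Step 7: reserve R4 D 8 -> on_hand[A=57 B=45 C=21 D=11] avail[A=57 B=45 C=21 D=3] open={R4}
Step 8: reserve R5 A 4 -> on_hand[A=57 B=45 C=21 D=11] avail[A=53 B=45 C=21 D=3] open={R4,R5}
Step 9: reserve R6 C 2 -> on_hand[A=57 B=45 C=21 D=11] avail[A=53 B=45 C=19 D=3] open={R4,R5,R6}
Step 10: commit R4 -> on_hand[A=57 B=45 C=21 D=3] avail[A=53 B=45 C=19 D=3] open={R5,R6}
Step 11: commit R6 -> on_hand[A=57 B=45 C=19 D=3] avail[A=53 B=45 C=19 D=3] open={R5}
Step 12: cancel R5 -> on_hand[A=57 B=45 C=19 D=3] avail[A=57 B=45 C=19 D=3] open={}
Step 13: reserve R7 D 2 -> on_hand[A=57 B=45 C=19 D=3] avail[A=57 B=45 C=19 D=1] open={R7}
Step 14: reserve R8 A 6 -> on_hand[A=57 B=45 C=19 D=3] avail[A=51 B=45 C=19 D=1] open={R7,R8}
Step 15: commit R7 -> on_hand[A=57 B=45 C=19 D=1] avail[A=51 B=45 C=19 D=1] open={R8}
Step 16: commit R8 -> on_hand[A=51 B=45 C=19 D=1] avail[A=51 B=45 C=19 D=1] open={}
Step 17: reserve R9 C 1 -> on_hand[A=51 B=45 C=19 D=1] avail[A=51 B=45 C=18 D=1] open={R9}
Step 18: commit R9 -> on_hand[A=51 B=45 C=18 D=1] avail[A=51 B=45 C=18 D=1] open={}
Step 19: reserve R10 B 7 -> on_hand[A=51 B=45 C=18 D=1] avail[A=51 B=38 C=18 D=1] open={R10}

Answer: A: 51
B: 38
C: 18
D: 1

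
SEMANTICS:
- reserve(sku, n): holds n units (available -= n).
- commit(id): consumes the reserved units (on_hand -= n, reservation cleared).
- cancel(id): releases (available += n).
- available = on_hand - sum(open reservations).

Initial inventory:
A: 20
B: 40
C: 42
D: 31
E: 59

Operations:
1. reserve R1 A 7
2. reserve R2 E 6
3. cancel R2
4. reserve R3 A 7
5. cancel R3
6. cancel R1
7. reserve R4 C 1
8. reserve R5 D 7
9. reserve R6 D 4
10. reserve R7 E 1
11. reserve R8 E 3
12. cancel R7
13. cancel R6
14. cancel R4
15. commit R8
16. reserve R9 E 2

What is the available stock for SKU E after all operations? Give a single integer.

Answer: 54

Derivation:
Step 1: reserve R1 A 7 -> on_hand[A=20 B=40 C=42 D=31 E=59] avail[A=13 B=40 C=42 D=31 E=59] open={R1}
Step 2: reserve R2 E 6 -> on_hand[A=20 B=40 C=42 D=31 E=59] avail[A=13 B=40 C=42 D=31 E=53] open={R1,R2}
Step 3: cancel R2 -> on_hand[A=20 B=40 C=42 D=31 E=59] avail[A=13 B=40 C=42 D=31 E=59] open={R1}
Step 4: reserve R3 A 7 -> on_hand[A=20 B=40 C=42 D=31 E=59] avail[A=6 B=40 C=42 D=31 E=59] open={R1,R3}
Step 5: cancel R3 -> on_hand[A=20 B=40 C=42 D=31 E=59] avail[A=13 B=40 C=42 D=31 E=59] open={R1}
Step 6: cancel R1 -> on_hand[A=20 B=40 C=42 D=31 E=59] avail[A=20 B=40 C=42 D=31 E=59] open={}
Step 7: reserve R4 C 1 -> on_hand[A=20 B=40 C=42 D=31 E=59] avail[A=20 B=40 C=41 D=31 E=59] open={R4}
Step 8: reserve R5 D 7 -> on_hand[A=20 B=40 C=42 D=31 E=59] avail[A=20 B=40 C=41 D=24 E=59] open={R4,R5}
Step 9: reserve R6 D 4 -> on_hand[A=20 B=40 C=42 D=31 E=59] avail[A=20 B=40 C=41 D=20 E=59] open={R4,R5,R6}
Step 10: reserve R7 E 1 -> on_hand[A=20 B=40 C=42 D=31 E=59] avail[A=20 B=40 C=41 D=20 E=58] open={R4,R5,R6,R7}
Step 11: reserve R8 E 3 -> on_hand[A=20 B=40 C=42 D=31 E=59] avail[A=20 B=40 C=41 D=20 E=55] open={R4,R5,R6,R7,R8}
Step 12: cancel R7 -> on_hand[A=20 B=40 C=42 D=31 E=59] avail[A=20 B=40 C=41 D=20 E=56] open={R4,R5,R6,R8}
Step 13: cancel R6 -> on_hand[A=20 B=40 C=42 D=31 E=59] avail[A=20 B=40 C=41 D=24 E=56] open={R4,R5,R8}
Step 14: cancel R4 -> on_hand[A=20 B=40 C=42 D=31 E=59] avail[A=20 B=40 C=42 D=24 E=56] open={R5,R8}
Step 15: commit R8 -> on_hand[A=20 B=40 C=42 D=31 E=56] avail[A=20 B=40 C=42 D=24 E=56] open={R5}
Step 16: reserve R9 E 2 -> on_hand[A=20 B=40 C=42 D=31 E=56] avail[A=20 B=40 C=42 D=24 E=54] open={R5,R9}
Final available[E] = 54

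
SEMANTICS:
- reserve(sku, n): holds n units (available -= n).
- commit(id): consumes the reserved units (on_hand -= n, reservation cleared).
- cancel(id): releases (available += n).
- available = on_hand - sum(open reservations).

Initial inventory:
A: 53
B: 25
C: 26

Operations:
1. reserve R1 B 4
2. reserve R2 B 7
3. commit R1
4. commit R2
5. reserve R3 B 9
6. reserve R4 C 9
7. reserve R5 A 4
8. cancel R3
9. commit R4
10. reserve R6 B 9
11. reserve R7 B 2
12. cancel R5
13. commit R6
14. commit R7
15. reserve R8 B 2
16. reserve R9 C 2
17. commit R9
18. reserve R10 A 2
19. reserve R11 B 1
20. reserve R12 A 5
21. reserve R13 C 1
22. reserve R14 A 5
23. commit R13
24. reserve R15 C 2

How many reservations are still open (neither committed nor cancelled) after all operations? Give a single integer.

Step 1: reserve R1 B 4 -> on_hand[A=53 B=25 C=26] avail[A=53 B=21 C=26] open={R1}
Step 2: reserve R2 B 7 -> on_hand[A=53 B=25 C=26] avail[A=53 B=14 C=26] open={R1,R2}
Step 3: commit R1 -> on_hand[A=53 B=21 C=26] avail[A=53 B=14 C=26] open={R2}
Step 4: commit R2 -> on_hand[A=53 B=14 C=26] avail[A=53 B=14 C=26] open={}
Step 5: reserve R3 B 9 -> on_hand[A=53 B=14 C=26] avail[A=53 B=5 C=26] open={R3}
Step 6: reserve R4 C 9 -> on_hand[A=53 B=14 C=26] avail[A=53 B=5 C=17] open={R3,R4}
Step 7: reserve R5 A 4 -> on_hand[A=53 B=14 C=26] avail[A=49 B=5 C=17] open={R3,R4,R5}
Step 8: cancel R3 -> on_hand[A=53 B=14 C=26] avail[A=49 B=14 C=17] open={R4,R5}
Step 9: commit R4 -> on_hand[A=53 B=14 C=17] avail[A=49 B=14 C=17] open={R5}
Step 10: reserve R6 B 9 -> on_hand[A=53 B=14 C=17] avail[A=49 B=5 C=17] open={R5,R6}
Step 11: reserve R7 B 2 -> on_hand[A=53 B=14 C=17] avail[A=49 B=3 C=17] open={R5,R6,R7}
Step 12: cancel R5 -> on_hand[A=53 B=14 C=17] avail[A=53 B=3 C=17] open={R6,R7}
Step 13: commit R6 -> on_hand[A=53 B=5 C=17] avail[A=53 B=3 C=17] open={R7}
Step 14: commit R7 -> on_hand[A=53 B=3 C=17] avail[A=53 B=3 C=17] open={}
Step 15: reserve R8 B 2 -> on_hand[A=53 B=3 C=17] avail[A=53 B=1 C=17] open={R8}
Step 16: reserve R9 C 2 -> on_hand[A=53 B=3 C=17] avail[A=53 B=1 C=15] open={R8,R9}
Step 17: commit R9 -> on_hand[A=53 B=3 C=15] avail[A=53 B=1 C=15] open={R8}
Step 18: reserve R10 A 2 -> on_hand[A=53 B=3 C=15] avail[A=51 B=1 C=15] open={R10,R8}
Step 19: reserve R11 B 1 -> on_hand[A=53 B=3 C=15] avail[A=51 B=0 C=15] open={R10,R11,R8}
Step 20: reserve R12 A 5 -> on_hand[A=53 B=3 C=15] avail[A=46 B=0 C=15] open={R10,R11,R12,R8}
Step 21: reserve R13 C 1 -> on_hand[A=53 B=3 C=15] avail[A=46 B=0 C=14] open={R10,R11,R12,R13,R8}
Step 22: reserve R14 A 5 -> on_hand[A=53 B=3 C=15] avail[A=41 B=0 C=14] open={R10,R11,R12,R13,R14,R8}
Step 23: commit R13 -> on_hand[A=53 B=3 C=14] avail[A=41 B=0 C=14] open={R10,R11,R12,R14,R8}
Step 24: reserve R15 C 2 -> on_hand[A=53 B=3 C=14] avail[A=41 B=0 C=12] open={R10,R11,R12,R14,R15,R8}
Open reservations: ['R10', 'R11', 'R12', 'R14', 'R15', 'R8'] -> 6

Answer: 6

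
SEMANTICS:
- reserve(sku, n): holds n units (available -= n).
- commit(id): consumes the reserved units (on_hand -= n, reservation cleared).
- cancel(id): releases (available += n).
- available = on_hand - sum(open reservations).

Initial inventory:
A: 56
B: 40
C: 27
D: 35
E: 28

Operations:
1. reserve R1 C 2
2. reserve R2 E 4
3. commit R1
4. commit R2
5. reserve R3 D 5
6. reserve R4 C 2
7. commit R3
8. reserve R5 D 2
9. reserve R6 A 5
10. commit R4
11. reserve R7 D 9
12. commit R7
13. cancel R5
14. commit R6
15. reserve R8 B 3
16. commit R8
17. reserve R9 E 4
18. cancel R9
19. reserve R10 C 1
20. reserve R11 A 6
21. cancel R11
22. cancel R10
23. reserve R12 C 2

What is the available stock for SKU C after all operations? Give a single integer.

Step 1: reserve R1 C 2 -> on_hand[A=56 B=40 C=27 D=35 E=28] avail[A=56 B=40 C=25 D=35 E=28] open={R1}
Step 2: reserve R2 E 4 -> on_hand[A=56 B=40 C=27 D=35 E=28] avail[A=56 B=40 C=25 D=35 E=24] open={R1,R2}
Step 3: commit R1 -> on_hand[A=56 B=40 C=25 D=35 E=28] avail[A=56 B=40 C=25 D=35 E=24] open={R2}
Step 4: commit R2 -> on_hand[A=56 B=40 C=25 D=35 E=24] avail[A=56 B=40 C=25 D=35 E=24] open={}
Step 5: reserve R3 D 5 -> on_hand[A=56 B=40 C=25 D=35 E=24] avail[A=56 B=40 C=25 D=30 E=24] open={R3}
Step 6: reserve R4 C 2 -> on_hand[A=56 B=40 C=25 D=35 E=24] avail[A=56 B=40 C=23 D=30 E=24] open={R3,R4}
Step 7: commit R3 -> on_hand[A=56 B=40 C=25 D=30 E=24] avail[A=56 B=40 C=23 D=30 E=24] open={R4}
Step 8: reserve R5 D 2 -> on_hand[A=56 B=40 C=25 D=30 E=24] avail[A=56 B=40 C=23 D=28 E=24] open={R4,R5}
Step 9: reserve R6 A 5 -> on_hand[A=56 B=40 C=25 D=30 E=24] avail[A=51 B=40 C=23 D=28 E=24] open={R4,R5,R6}
Step 10: commit R4 -> on_hand[A=56 B=40 C=23 D=30 E=24] avail[A=51 B=40 C=23 D=28 E=24] open={R5,R6}
Step 11: reserve R7 D 9 -> on_hand[A=56 B=40 C=23 D=30 E=24] avail[A=51 B=40 C=23 D=19 E=24] open={R5,R6,R7}
Step 12: commit R7 -> on_hand[A=56 B=40 C=23 D=21 E=24] avail[A=51 B=40 C=23 D=19 E=24] open={R5,R6}
Step 13: cancel R5 -> on_hand[A=56 B=40 C=23 D=21 E=24] avail[A=51 B=40 C=23 D=21 E=24] open={R6}
Step 14: commit R6 -> on_hand[A=51 B=40 C=23 D=21 E=24] avail[A=51 B=40 C=23 D=21 E=24] open={}
Step 15: reserve R8 B 3 -> on_hand[A=51 B=40 C=23 D=21 E=24] avail[A=51 B=37 C=23 D=21 E=24] open={R8}
Step 16: commit R8 -> on_hand[A=51 B=37 C=23 D=21 E=24] avail[A=51 B=37 C=23 D=21 E=24] open={}
Step 17: reserve R9 E 4 -> on_hand[A=51 B=37 C=23 D=21 E=24] avail[A=51 B=37 C=23 D=21 E=20] open={R9}
Step 18: cancel R9 -> on_hand[A=51 B=37 C=23 D=21 E=24] avail[A=51 B=37 C=23 D=21 E=24] open={}
Step 19: reserve R10 C 1 -> on_hand[A=51 B=37 C=23 D=21 E=24] avail[A=51 B=37 C=22 D=21 E=24] open={R10}
Step 20: reserve R11 A 6 -> on_hand[A=51 B=37 C=23 D=21 E=24] avail[A=45 B=37 C=22 D=21 E=24] open={R10,R11}
Step 21: cancel R11 -> on_hand[A=51 B=37 C=23 D=21 E=24] avail[A=51 B=37 C=22 D=21 E=24] open={R10}
Step 22: cancel R10 -> on_hand[A=51 B=37 C=23 D=21 E=24] avail[A=51 B=37 C=23 D=21 E=24] open={}
Step 23: reserve R12 C 2 -> on_hand[A=51 B=37 C=23 D=21 E=24] avail[A=51 B=37 C=21 D=21 E=24] open={R12}
Final available[C] = 21

Answer: 21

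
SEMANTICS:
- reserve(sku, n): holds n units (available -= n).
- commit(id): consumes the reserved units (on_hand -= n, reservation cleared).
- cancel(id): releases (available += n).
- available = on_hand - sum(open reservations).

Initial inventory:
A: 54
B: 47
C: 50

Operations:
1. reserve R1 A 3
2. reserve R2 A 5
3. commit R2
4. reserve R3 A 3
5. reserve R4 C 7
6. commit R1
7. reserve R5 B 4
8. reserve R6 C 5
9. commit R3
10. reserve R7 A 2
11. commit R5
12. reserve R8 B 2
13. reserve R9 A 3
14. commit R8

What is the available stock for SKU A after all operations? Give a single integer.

Answer: 38

Derivation:
Step 1: reserve R1 A 3 -> on_hand[A=54 B=47 C=50] avail[A=51 B=47 C=50] open={R1}
Step 2: reserve R2 A 5 -> on_hand[A=54 B=47 C=50] avail[A=46 B=47 C=50] open={R1,R2}
Step 3: commit R2 -> on_hand[A=49 B=47 C=50] avail[A=46 B=47 C=50] open={R1}
Step 4: reserve R3 A 3 -> on_hand[A=49 B=47 C=50] avail[A=43 B=47 C=50] open={R1,R3}
Step 5: reserve R4 C 7 -> on_hand[A=49 B=47 C=50] avail[A=43 B=47 C=43] open={R1,R3,R4}
Step 6: commit R1 -> on_hand[A=46 B=47 C=50] avail[A=43 B=47 C=43] open={R3,R4}
Step 7: reserve R5 B 4 -> on_hand[A=46 B=47 C=50] avail[A=43 B=43 C=43] open={R3,R4,R5}
Step 8: reserve R6 C 5 -> on_hand[A=46 B=47 C=50] avail[A=43 B=43 C=38] open={R3,R4,R5,R6}
Step 9: commit R3 -> on_hand[A=43 B=47 C=50] avail[A=43 B=43 C=38] open={R4,R5,R6}
Step 10: reserve R7 A 2 -> on_hand[A=43 B=47 C=50] avail[A=41 B=43 C=38] open={R4,R5,R6,R7}
Step 11: commit R5 -> on_hand[A=43 B=43 C=50] avail[A=41 B=43 C=38] open={R4,R6,R7}
Step 12: reserve R8 B 2 -> on_hand[A=43 B=43 C=50] avail[A=41 B=41 C=38] open={R4,R6,R7,R8}
Step 13: reserve R9 A 3 -> on_hand[A=43 B=43 C=50] avail[A=38 B=41 C=38] open={R4,R6,R7,R8,R9}
Step 14: commit R8 -> on_hand[A=43 B=41 C=50] avail[A=38 B=41 C=38] open={R4,R6,R7,R9}
Final available[A] = 38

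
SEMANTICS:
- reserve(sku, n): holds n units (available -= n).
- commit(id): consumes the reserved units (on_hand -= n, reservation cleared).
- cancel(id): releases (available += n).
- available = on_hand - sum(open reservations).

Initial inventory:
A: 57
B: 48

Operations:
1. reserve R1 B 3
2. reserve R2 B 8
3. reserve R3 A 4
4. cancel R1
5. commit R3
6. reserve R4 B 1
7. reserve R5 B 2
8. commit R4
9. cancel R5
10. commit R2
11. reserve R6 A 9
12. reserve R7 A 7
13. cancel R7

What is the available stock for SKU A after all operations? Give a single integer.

Answer: 44

Derivation:
Step 1: reserve R1 B 3 -> on_hand[A=57 B=48] avail[A=57 B=45] open={R1}
Step 2: reserve R2 B 8 -> on_hand[A=57 B=48] avail[A=57 B=37] open={R1,R2}
Step 3: reserve R3 A 4 -> on_hand[A=57 B=48] avail[A=53 B=37] open={R1,R2,R3}
Step 4: cancel R1 -> on_hand[A=57 B=48] avail[A=53 B=40] open={R2,R3}
Step 5: commit R3 -> on_hand[A=53 B=48] avail[A=53 B=40] open={R2}
Step 6: reserve R4 B 1 -> on_hand[A=53 B=48] avail[A=53 B=39] open={R2,R4}
Step 7: reserve R5 B 2 -> on_hand[A=53 B=48] avail[A=53 B=37] open={R2,R4,R5}
Step 8: commit R4 -> on_hand[A=53 B=47] avail[A=53 B=37] open={R2,R5}
Step 9: cancel R5 -> on_hand[A=53 B=47] avail[A=53 B=39] open={R2}
Step 10: commit R2 -> on_hand[A=53 B=39] avail[A=53 B=39] open={}
Step 11: reserve R6 A 9 -> on_hand[A=53 B=39] avail[A=44 B=39] open={R6}
Step 12: reserve R7 A 7 -> on_hand[A=53 B=39] avail[A=37 B=39] open={R6,R7}
Step 13: cancel R7 -> on_hand[A=53 B=39] avail[A=44 B=39] open={R6}
Final available[A] = 44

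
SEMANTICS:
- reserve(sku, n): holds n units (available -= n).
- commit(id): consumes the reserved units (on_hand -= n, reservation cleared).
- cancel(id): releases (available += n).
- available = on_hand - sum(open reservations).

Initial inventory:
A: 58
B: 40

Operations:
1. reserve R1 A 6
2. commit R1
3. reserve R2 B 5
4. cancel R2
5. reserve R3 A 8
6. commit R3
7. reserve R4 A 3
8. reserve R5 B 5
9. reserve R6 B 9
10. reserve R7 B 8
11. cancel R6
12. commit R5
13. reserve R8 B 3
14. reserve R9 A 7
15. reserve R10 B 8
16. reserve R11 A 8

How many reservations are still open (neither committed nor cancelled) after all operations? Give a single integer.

Answer: 6

Derivation:
Step 1: reserve R1 A 6 -> on_hand[A=58 B=40] avail[A=52 B=40] open={R1}
Step 2: commit R1 -> on_hand[A=52 B=40] avail[A=52 B=40] open={}
Step 3: reserve R2 B 5 -> on_hand[A=52 B=40] avail[A=52 B=35] open={R2}
Step 4: cancel R2 -> on_hand[A=52 B=40] avail[A=52 B=40] open={}
Step 5: reserve R3 A 8 -> on_hand[A=52 B=40] avail[A=44 B=40] open={R3}
Step 6: commit R3 -> on_hand[A=44 B=40] avail[A=44 B=40] open={}
Step 7: reserve R4 A 3 -> on_hand[A=44 B=40] avail[A=41 B=40] open={R4}
Step 8: reserve R5 B 5 -> on_hand[A=44 B=40] avail[A=41 B=35] open={R4,R5}
Step 9: reserve R6 B 9 -> on_hand[A=44 B=40] avail[A=41 B=26] open={R4,R5,R6}
Step 10: reserve R7 B 8 -> on_hand[A=44 B=40] avail[A=41 B=18] open={R4,R5,R6,R7}
Step 11: cancel R6 -> on_hand[A=44 B=40] avail[A=41 B=27] open={R4,R5,R7}
Step 12: commit R5 -> on_hand[A=44 B=35] avail[A=41 B=27] open={R4,R7}
Step 13: reserve R8 B 3 -> on_hand[A=44 B=35] avail[A=41 B=24] open={R4,R7,R8}
Step 14: reserve R9 A 7 -> on_hand[A=44 B=35] avail[A=34 B=24] open={R4,R7,R8,R9}
Step 15: reserve R10 B 8 -> on_hand[A=44 B=35] avail[A=34 B=16] open={R10,R4,R7,R8,R9}
Step 16: reserve R11 A 8 -> on_hand[A=44 B=35] avail[A=26 B=16] open={R10,R11,R4,R7,R8,R9}
Open reservations: ['R10', 'R11', 'R4', 'R7', 'R8', 'R9'] -> 6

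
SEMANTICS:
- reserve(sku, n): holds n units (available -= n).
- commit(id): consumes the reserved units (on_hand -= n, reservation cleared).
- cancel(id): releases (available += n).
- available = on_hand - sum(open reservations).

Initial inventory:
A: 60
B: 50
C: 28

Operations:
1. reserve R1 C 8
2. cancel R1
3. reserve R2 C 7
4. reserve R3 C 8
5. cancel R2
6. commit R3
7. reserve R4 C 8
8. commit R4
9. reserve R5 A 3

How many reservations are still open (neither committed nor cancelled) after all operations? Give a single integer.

Answer: 1

Derivation:
Step 1: reserve R1 C 8 -> on_hand[A=60 B=50 C=28] avail[A=60 B=50 C=20] open={R1}
Step 2: cancel R1 -> on_hand[A=60 B=50 C=28] avail[A=60 B=50 C=28] open={}
Step 3: reserve R2 C 7 -> on_hand[A=60 B=50 C=28] avail[A=60 B=50 C=21] open={R2}
Step 4: reserve R3 C 8 -> on_hand[A=60 B=50 C=28] avail[A=60 B=50 C=13] open={R2,R3}
Step 5: cancel R2 -> on_hand[A=60 B=50 C=28] avail[A=60 B=50 C=20] open={R3}
Step 6: commit R3 -> on_hand[A=60 B=50 C=20] avail[A=60 B=50 C=20] open={}
Step 7: reserve R4 C 8 -> on_hand[A=60 B=50 C=20] avail[A=60 B=50 C=12] open={R4}
Step 8: commit R4 -> on_hand[A=60 B=50 C=12] avail[A=60 B=50 C=12] open={}
Step 9: reserve R5 A 3 -> on_hand[A=60 B=50 C=12] avail[A=57 B=50 C=12] open={R5}
Open reservations: ['R5'] -> 1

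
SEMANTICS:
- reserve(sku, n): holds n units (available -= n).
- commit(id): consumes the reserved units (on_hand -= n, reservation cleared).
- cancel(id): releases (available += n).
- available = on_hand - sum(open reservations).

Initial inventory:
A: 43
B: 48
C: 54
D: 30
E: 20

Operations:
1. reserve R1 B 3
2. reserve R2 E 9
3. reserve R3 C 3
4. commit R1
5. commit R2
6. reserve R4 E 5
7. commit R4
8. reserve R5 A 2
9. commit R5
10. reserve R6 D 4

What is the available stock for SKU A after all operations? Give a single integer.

Answer: 41

Derivation:
Step 1: reserve R1 B 3 -> on_hand[A=43 B=48 C=54 D=30 E=20] avail[A=43 B=45 C=54 D=30 E=20] open={R1}
Step 2: reserve R2 E 9 -> on_hand[A=43 B=48 C=54 D=30 E=20] avail[A=43 B=45 C=54 D=30 E=11] open={R1,R2}
Step 3: reserve R3 C 3 -> on_hand[A=43 B=48 C=54 D=30 E=20] avail[A=43 B=45 C=51 D=30 E=11] open={R1,R2,R3}
Step 4: commit R1 -> on_hand[A=43 B=45 C=54 D=30 E=20] avail[A=43 B=45 C=51 D=30 E=11] open={R2,R3}
Step 5: commit R2 -> on_hand[A=43 B=45 C=54 D=30 E=11] avail[A=43 B=45 C=51 D=30 E=11] open={R3}
Step 6: reserve R4 E 5 -> on_hand[A=43 B=45 C=54 D=30 E=11] avail[A=43 B=45 C=51 D=30 E=6] open={R3,R4}
Step 7: commit R4 -> on_hand[A=43 B=45 C=54 D=30 E=6] avail[A=43 B=45 C=51 D=30 E=6] open={R3}
Step 8: reserve R5 A 2 -> on_hand[A=43 B=45 C=54 D=30 E=6] avail[A=41 B=45 C=51 D=30 E=6] open={R3,R5}
Step 9: commit R5 -> on_hand[A=41 B=45 C=54 D=30 E=6] avail[A=41 B=45 C=51 D=30 E=6] open={R3}
Step 10: reserve R6 D 4 -> on_hand[A=41 B=45 C=54 D=30 E=6] avail[A=41 B=45 C=51 D=26 E=6] open={R3,R6}
Final available[A] = 41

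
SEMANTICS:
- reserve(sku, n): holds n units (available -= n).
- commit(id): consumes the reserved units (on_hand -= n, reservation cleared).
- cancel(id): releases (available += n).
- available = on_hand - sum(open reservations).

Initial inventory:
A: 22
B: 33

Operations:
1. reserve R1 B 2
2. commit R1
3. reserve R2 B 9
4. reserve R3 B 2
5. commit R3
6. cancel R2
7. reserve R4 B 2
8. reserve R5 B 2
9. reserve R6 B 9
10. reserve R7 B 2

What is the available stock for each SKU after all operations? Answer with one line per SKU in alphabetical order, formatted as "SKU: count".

Answer: A: 22
B: 14

Derivation:
Step 1: reserve R1 B 2 -> on_hand[A=22 B=33] avail[A=22 B=31] open={R1}
Step 2: commit R1 -> on_hand[A=22 B=31] avail[A=22 B=31] open={}
Step 3: reserve R2 B 9 -> on_hand[A=22 B=31] avail[A=22 B=22] open={R2}
Step 4: reserve R3 B 2 -> on_hand[A=22 B=31] avail[A=22 B=20] open={R2,R3}
Step 5: commit R3 -> on_hand[A=22 B=29] avail[A=22 B=20] open={R2}
Step 6: cancel R2 -> on_hand[A=22 B=29] avail[A=22 B=29] open={}
Step 7: reserve R4 B 2 -> on_hand[A=22 B=29] avail[A=22 B=27] open={R4}
Step 8: reserve R5 B 2 -> on_hand[A=22 B=29] avail[A=22 B=25] open={R4,R5}
Step 9: reserve R6 B 9 -> on_hand[A=22 B=29] avail[A=22 B=16] open={R4,R5,R6}
Step 10: reserve R7 B 2 -> on_hand[A=22 B=29] avail[A=22 B=14] open={R4,R5,R6,R7}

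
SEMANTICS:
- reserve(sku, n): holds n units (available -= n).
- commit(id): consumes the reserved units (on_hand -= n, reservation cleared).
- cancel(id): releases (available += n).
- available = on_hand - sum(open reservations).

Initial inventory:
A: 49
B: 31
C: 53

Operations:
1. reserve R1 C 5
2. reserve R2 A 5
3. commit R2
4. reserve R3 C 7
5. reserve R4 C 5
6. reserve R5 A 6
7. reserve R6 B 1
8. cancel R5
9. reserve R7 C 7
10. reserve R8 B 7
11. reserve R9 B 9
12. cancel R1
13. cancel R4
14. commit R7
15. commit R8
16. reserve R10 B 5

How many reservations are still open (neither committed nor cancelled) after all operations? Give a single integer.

Step 1: reserve R1 C 5 -> on_hand[A=49 B=31 C=53] avail[A=49 B=31 C=48] open={R1}
Step 2: reserve R2 A 5 -> on_hand[A=49 B=31 C=53] avail[A=44 B=31 C=48] open={R1,R2}
Step 3: commit R2 -> on_hand[A=44 B=31 C=53] avail[A=44 B=31 C=48] open={R1}
Step 4: reserve R3 C 7 -> on_hand[A=44 B=31 C=53] avail[A=44 B=31 C=41] open={R1,R3}
Step 5: reserve R4 C 5 -> on_hand[A=44 B=31 C=53] avail[A=44 B=31 C=36] open={R1,R3,R4}
Step 6: reserve R5 A 6 -> on_hand[A=44 B=31 C=53] avail[A=38 B=31 C=36] open={R1,R3,R4,R5}
Step 7: reserve R6 B 1 -> on_hand[A=44 B=31 C=53] avail[A=38 B=30 C=36] open={R1,R3,R4,R5,R6}
Step 8: cancel R5 -> on_hand[A=44 B=31 C=53] avail[A=44 B=30 C=36] open={R1,R3,R4,R6}
Step 9: reserve R7 C 7 -> on_hand[A=44 B=31 C=53] avail[A=44 B=30 C=29] open={R1,R3,R4,R6,R7}
Step 10: reserve R8 B 7 -> on_hand[A=44 B=31 C=53] avail[A=44 B=23 C=29] open={R1,R3,R4,R6,R7,R8}
Step 11: reserve R9 B 9 -> on_hand[A=44 B=31 C=53] avail[A=44 B=14 C=29] open={R1,R3,R4,R6,R7,R8,R9}
Step 12: cancel R1 -> on_hand[A=44 B=31 C=53] avail[A=44 B=14 C=34] open={R3,R4,R6,R7,R8,R9}
Step 13: cancel R4 -> on_hand[A=44 B=31 C=53] avail[A=44 B=14 C=39] open={R3,R6,R7,R8,R9}
Step 14: commit R7 -> on_hand[A=44 B=31 C=46] avail[A=44 B=14 C=39] open={R3,R6,R8,R9}
Step 15: commit R8 -> on_hand[A=44 B=24 C=46] avail[A=44 B=14 C=39] open={R3,R6,R9}
Step 16: reserve R10 B 5 -> on_hand[A=44 B=24 C=46] avail[A=44 B=9 C=39] open={R10,R3,R6,R9}
Open reservations: ['R10', 'R3', 'R6', 'R9'] -> 4

Answer: 4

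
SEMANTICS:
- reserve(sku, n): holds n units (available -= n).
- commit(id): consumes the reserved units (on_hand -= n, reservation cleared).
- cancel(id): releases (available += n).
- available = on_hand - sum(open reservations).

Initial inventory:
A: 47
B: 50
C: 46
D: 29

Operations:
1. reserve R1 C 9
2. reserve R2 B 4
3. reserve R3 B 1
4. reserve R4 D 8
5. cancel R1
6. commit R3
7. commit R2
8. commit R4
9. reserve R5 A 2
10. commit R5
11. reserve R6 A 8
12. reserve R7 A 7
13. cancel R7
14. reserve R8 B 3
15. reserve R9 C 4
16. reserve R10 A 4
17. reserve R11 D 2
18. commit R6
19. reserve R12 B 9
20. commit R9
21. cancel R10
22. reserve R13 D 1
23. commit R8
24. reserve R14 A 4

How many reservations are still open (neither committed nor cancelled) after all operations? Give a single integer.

Step 1: reserve R1 C 9 -> on_hand[A=47 B=50 C=46 D=29] avail[A=47 B=50 C=37 D=29] open={R1}
Step 2: reserve R2 B 4 -> on_hand[A=47 B=50 C=46 D=29] avail[A=47 B=46 C=37 D=29] open={R1,R2}
Step 3: reserve R3 B 1 -> on_hand[A=47 B=50 C=46 D=29] avail[A=47 B=45 C=37 D=29] open={R1,R2,R3}
Step 4: reserve R4 D 8 -> on_hand[A=47 B=50 C=46 D=29] avail[A=47 B=45 C=37 D=21] open={R1,R2,R3,R4}
Step 5: cancel R1 -> on_hand[A=47 B=50 C=46 D=29] avail[A=47 B=45 C=46 D=21] open={R2,R3,R4}
Step 6: commit R3 -> on_hand[A=47 B=49 C=46 D=29] avail[A=47 B=45 C=46 D=21] open={R2,R4}
Step 7: commit R2 -> on_hand[A=47 B=45 C=46 D=29] avail[A=47 B=45 C=46 D=21] open={R4}
Step 8: commit R4 -> on_hand[A=47 B=45 C=46 D=21] avail[A=47 B=45 C=46 D=21] open={}
Step 9: reserve R5 A 2 -> on_hand[A=47 B=45 C=46 D=21] avail[A=45 B=45 C=46 D=21] open={R5}
Step 10: commit R5 -> on_hand[A=45 B=45 C=46 D=21] avail[A=45 B=45 C=46 D=21] open={}
Step 11: reserve R6 A 8 -> on_hand[A=45 B=45 C=46 D=21] avail[A=37 B=45 C=46 D=21] open={R6}
Step 12: reserve R7 A 7 -> on_hand[A=45 B=45 C=46 D=21] avail[A=30 B=45 C=46 D=21] open={R6,R7}
Step 13: cancel R7 -> on_hand[A=45 B=45 C=46 D=21] avail[A=37 B=45 C=46 D=21] open={R6}
Step 14: reserve R8 B 3 -> on_hand[A=45 B=45 C=46 D=21] avail[A=37 B=42 C=46 D=21] open={R6,R8}
Step 15: reserve R9 C 4 -> on_hand[A=45 B=45 C=46 D=21] avail[A=37 B=42 C=42 D=21] open={R6,R8,R9}
Step 16: reserve R10 A 4 -> on_hand[A=45 B=45 C=46 D=21] avail[A=33 B=42 C=42 D=21] open={R10,R6,R8,R9}
Step 17: reserve R11 D 2 -> on_hand[A=45 B=45 C=46 D=21] avail[A=33 B=42 C=42 D=19] open={R10,R11,R6,R8,R9}
Step 18: commit R6 -> on_hand[A=37 B=45 C=46 D=21] avail[A=33 B=42 C=42 D=19] open={R10,R11,R8,R9}
Step 19: reserve R12 B 9 -> on_hand[A=37 B=45 C=46 D=21] avail[A=33 B=33 C=42 D=19] open={R10,R11,R12,R8,R9}
Step 20: commit R9 -> on_hand[A=37 B=45 C=42 D=21] avail[A=33 B=33 C=42 D=19] open={R10,R11,R12,R8}
Step 21: cancel R10 -> on_hand[A=37 B=45 C=42 D=21] avail[A=37 B=33 C=42 D=19] open={R11,R12,R8}
Step 22: reserve R13 D 1 -> on_hand[A=37 B=45 C=42 D=21] avail[A=37 B=33 C=42 D=18] open={R11,R12,R13,R8}
Step 23: commit R8 -> on_hand[A=37 B=42 C=42 D=21] avail[A=37 B=33 C=42 D=18] open={R11,R12,R13}
Step 24: reserve R14 A 4 -> on_hand[A=37 B=42 C=42 D=21] avail[A=33 B=33 C=42 D=18] open={R11,R12,R13,R14}
Open reservations: ['R11', 'R12', 'R13', 'R14'] -> 4

Answer: 4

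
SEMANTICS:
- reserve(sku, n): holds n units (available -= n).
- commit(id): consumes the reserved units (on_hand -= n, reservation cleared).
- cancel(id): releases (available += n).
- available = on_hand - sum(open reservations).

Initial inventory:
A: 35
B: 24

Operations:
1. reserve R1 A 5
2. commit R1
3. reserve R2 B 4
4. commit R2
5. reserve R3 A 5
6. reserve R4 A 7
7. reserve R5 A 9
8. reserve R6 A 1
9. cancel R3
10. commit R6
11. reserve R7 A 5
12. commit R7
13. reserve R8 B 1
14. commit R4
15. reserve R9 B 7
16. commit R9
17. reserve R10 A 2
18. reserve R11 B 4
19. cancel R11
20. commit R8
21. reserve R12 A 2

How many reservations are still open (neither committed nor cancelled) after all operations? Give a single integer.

Step 1: reserve R1 A 5 -> on_hand[A=35 B=24] avail[A=30 B=24] open={R1}
Step 2: commit R1 -> on_hand[A=30 B=24] avail[A=30 B=24] open={}
Step 3: reserve R2 B 4 -> on_hand[A=30 B=24] avail[A=30 B=20] open={R2}
Step 4: commit R2 -> on_hand[A=30 B=20] avail[A=30 B=20] open={}
Step 5: reserve R3 A 5 -> on_hand[A=30 B=20] avail[A=25 B=20] open={R3}
Step 6: reserve R4 A 7 -> on_hand[A=30 B=20] avail[A=18 B=20] open={R3,R4}
Step 7: reserve R5 A 9 -> on_hand[A=30 B=20] avail[A=9 B=20] open={R3,R4,R5}
Step 8: reserve R6 A 1 -> on_hand[A=30 B=20] avail[A=8 B=20] open={R3,R4,R5,R6}
Step 9: cancel R3 -> on_hand[A=30 B=20] avail[A=13 B=20] open={R4,R5,R6}
Step 10: commit R6 -> on_hand[A=29 B=20] avail[A=13 B=20] open={R4,R5}
Step 11: reserve R7 A 5 -> on_hand[A=29 B=20] avail[A=8 B=20] open={R4,R5,R7}
Step 12: commit R7 -> on_hand[A=24 B=20] avail[A=8 B=20] open={R4,R5}
Step 13: reserve R8 B 1 -> on_hand[A=24 B=20] avail[A=8 B=19] open={R4,R5,R8}
Step 14: commit R4 -> on_hand[A=17 B=20] avail[A=8 B=19] open={R5,R8}
Step 15: reserve R9 B 7 -> on_hand[A=17 B=20] avail[A=8 B=12] open={R5,R8,R9}
Step 16: commit R9 -> on_hand[A=17 B=13] avail[A=8 B=12] open={R5,R8}
Step 17: reserve R10 A 2 -> on_hand[A=17 B=13] avail[A=6 B=12] open={R10,R5,R8}
Step 18: reserve R11 B 4 -> on_hand[A=17 B=13] avail[A=6 B=8] open={R10,R11,R5,R8}
Step 19: cancel R11 -> on_hand[A=17 B=13] avail[A=6 B=12] open={R10,R5,R8}
Step 20: commit R8 -> on_hand[A=17 B=12] avail[A=6 B=12] open={R10,R5}
Step 21: reserve R12 A 2 -> on_hand[A=17 B=12] avail[A=4 B=12] open={R10,R12,R5}
Open reservations: ['R10', 'R12', 'R5'] -> 3

Answer: 3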